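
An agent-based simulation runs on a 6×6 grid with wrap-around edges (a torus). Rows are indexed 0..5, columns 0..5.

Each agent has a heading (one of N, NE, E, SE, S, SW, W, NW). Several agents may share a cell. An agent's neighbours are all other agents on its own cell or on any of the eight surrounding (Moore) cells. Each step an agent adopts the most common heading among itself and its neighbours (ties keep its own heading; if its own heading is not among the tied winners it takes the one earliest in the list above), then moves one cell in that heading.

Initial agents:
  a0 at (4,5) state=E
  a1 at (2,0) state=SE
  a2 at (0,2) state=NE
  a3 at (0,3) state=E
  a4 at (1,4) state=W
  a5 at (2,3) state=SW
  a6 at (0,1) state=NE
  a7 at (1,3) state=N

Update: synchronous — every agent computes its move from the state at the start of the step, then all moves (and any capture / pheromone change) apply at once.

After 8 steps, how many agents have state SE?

1

t=1: a0@(4,0):E a1@(3,1):SE a2@(5,3):NE a3@(0,4):E a4@(1,3):W a5@(3,2):SW a6@(5,2):NE a7@(0,3):N
t=2: a0@(4,1):E a1@(4,2):SE a2@(4,4):NE a3@(0,5):E a4@(1,2):W a5@(4,1):SW a6@(4,3):NE a7@(5,4):NE
t=3: a0@(4,2):E a1@(5,3):SE a2@(3,5):NE a3@(0,0):E a4@(1,1):W a5@(5,0):SW a6@(3,4):NE a7@(4,5):NE
t=4: a0@(4,3):E a1@(0,4):SE a2@(2,0):NE a3@(0,1):E a4@(1,0):W a5@(0,5):SW a6@(2,5):NE a7@(3,0):NE
t=5: a0@(4,4):E a1@(1,5):SE a2@(1,1):NE a3@(0,2):E a4@(0,1):NE a5@(1,4):SW a6@(1,0):NE a7@(2,1):NE
t=6: a0@(4,5):E a1@(2,0):SE a2@(0,2):NE a3@(5,3):NE a4@(5,2):NE a5@(2,3):SW a6@(0,1):NE a7@(1,2):NE
t=7: a0@(4,0):E a1@(3,1):SE a2@(5,3):NE a3@(4,4):NE a4@(4,3):NE a5@(3,2):SW a6@(5,2):NE a7@(0,3):NE
t=8: a0@(4,1):E a1@(4,2):SE a2@(4,4):NE a3@(3,5):NE a4@(3,4):NE a5@(4,1):SW a6@(4,3):NE a7@(5,4):NE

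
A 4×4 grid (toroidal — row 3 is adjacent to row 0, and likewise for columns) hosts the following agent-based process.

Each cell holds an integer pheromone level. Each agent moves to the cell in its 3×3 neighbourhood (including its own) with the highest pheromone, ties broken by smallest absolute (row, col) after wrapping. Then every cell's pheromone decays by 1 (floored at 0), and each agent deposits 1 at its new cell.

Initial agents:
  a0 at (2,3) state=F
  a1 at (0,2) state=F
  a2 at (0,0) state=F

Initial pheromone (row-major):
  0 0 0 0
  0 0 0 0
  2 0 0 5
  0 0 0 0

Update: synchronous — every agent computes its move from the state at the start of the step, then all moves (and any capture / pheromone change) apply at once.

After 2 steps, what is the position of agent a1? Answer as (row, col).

t=1: a0@(2,3) a1@(0,1) a2@(0,0) | pheromone: 1 1 0 0 / 0 0 0 0 / 1 0 0 5 / 0 0 0 0
t=2: a0@(2,3) a1@(0,0) a2@(0,0) | pheromone: 2 0 0 0 / 0 0 0 0 / 0 0 0 5 / 0 0 0 0

(0, 0)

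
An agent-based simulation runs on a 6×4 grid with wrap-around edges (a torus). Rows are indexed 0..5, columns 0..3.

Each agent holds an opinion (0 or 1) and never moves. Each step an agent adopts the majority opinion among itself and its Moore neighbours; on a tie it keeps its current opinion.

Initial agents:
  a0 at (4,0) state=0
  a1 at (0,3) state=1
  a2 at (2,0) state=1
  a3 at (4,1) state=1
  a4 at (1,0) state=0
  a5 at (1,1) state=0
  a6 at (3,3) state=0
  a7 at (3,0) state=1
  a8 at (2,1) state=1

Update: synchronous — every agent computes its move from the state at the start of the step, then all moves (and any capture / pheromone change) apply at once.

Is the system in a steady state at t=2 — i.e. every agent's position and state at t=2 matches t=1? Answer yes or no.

t=1: a0@(4,0):0 a1@(0,3):1 a2@(2,0):1 a3@(4,1):1 a4@(1,0):1 a5@(1,1):0 a6@(3,3):0 a7@(3,0):1 a8@(2,1):1
t=2: a0@(4,0):0 a1@(0,3):1 a2@(2,0):1 a3@(4,1):1 a4@(1,0):1 a5@(1,1):1 a6@(3,3):0 a7@(3,0):1 a8@(2,1):1

no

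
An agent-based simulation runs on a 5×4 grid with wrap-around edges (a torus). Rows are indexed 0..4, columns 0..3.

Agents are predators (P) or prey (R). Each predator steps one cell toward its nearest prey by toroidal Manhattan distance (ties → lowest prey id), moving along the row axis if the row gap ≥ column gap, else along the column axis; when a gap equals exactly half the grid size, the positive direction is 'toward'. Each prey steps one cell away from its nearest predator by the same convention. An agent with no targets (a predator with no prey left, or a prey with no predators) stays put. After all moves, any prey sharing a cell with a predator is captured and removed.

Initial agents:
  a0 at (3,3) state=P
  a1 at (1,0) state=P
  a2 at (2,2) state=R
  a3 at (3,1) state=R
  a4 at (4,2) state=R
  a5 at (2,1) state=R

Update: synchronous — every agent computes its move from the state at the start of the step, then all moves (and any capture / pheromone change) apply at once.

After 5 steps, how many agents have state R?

t=1: a0@(2,3):P a1@(2,0):P a2@(1,2):R a3@(3,0):R a4@(0,2):R a5@(3,1):R
t=2: a0@(1,3):P a1@(3,0):P a2@(0,2):R a3@(4,0):R a4@(4,2):R a5@(4,1):R
t=3: a0@(0,3):P a1@(4,0):P a2@(4,2):R a3@(0,0):R a4@(3,2):R a5@(0,1):R
t=4: a0@(0,0):P a1@(0,0):P a2@(3,2):R a3@(0,1):R a4@(2,2):R
t=5: a0@(0,1):P a1@(0,1):P a2@(2,2):R a3@(0,2):R a4@(3,2):R

3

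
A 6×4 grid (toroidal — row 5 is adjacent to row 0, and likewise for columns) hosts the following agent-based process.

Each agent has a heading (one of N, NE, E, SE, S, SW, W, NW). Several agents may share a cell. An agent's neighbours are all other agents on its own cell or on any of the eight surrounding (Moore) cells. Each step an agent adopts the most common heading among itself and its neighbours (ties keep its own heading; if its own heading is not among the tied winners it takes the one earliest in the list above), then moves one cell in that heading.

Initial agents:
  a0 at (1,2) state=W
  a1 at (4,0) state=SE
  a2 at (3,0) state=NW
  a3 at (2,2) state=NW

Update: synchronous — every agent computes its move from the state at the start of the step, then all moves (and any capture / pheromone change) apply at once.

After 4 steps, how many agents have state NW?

2

t=1: a0@(1,1):W a1@(5,1):SE a2@(2,3):NW a3@(1,1):NW
t=2: a0@(1,0):W a1@(0,2):SE a2@(1,2):NW a3@(0,0):NW
t=3: a0@(1,3):W a1@(1,3):SE a2@(0,1):NW a3@(5,3):NW
t=4: a0@(1,2):W a1@(2,0):SE a2@(5,0):NW a3@(4,2):NW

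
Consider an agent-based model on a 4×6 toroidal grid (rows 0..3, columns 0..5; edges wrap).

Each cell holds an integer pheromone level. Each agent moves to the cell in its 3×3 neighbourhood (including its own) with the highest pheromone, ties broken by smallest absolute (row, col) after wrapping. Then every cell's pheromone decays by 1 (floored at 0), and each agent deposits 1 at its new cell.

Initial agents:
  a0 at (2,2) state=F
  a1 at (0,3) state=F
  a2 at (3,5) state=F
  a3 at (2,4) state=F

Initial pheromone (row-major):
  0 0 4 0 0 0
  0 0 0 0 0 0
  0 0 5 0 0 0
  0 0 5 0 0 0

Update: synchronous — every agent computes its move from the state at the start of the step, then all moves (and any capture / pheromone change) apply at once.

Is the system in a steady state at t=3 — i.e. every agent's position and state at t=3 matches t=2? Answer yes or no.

yes

t=1: a0@(2,2) a1@(3,2) a2@(0,0) a3@(1,3) | pheromone: 1 0 3 0 0 0 / 0 0 0 1 0 0 / 0 0 5 0 0 0 / 0 0 5 0 0 0
t=2: a0@(2,2) a1@(2,2) a2@(0,0) a3@(2,2) | pheromone: 1 0 2 0 0 0 / 0 0 0 0 0 0 / 0 0 7 0 0 0 / 0 0 4 0 0 0
t=3: a0@(2,2) a1@(2,2) a2@(0,0) a3@(2,2) | pheromone: 1 0 1 0 0 0 / 0 0 0 0 0 0 / 0 0 9 0 0 0 / 0 0 3 0 0 0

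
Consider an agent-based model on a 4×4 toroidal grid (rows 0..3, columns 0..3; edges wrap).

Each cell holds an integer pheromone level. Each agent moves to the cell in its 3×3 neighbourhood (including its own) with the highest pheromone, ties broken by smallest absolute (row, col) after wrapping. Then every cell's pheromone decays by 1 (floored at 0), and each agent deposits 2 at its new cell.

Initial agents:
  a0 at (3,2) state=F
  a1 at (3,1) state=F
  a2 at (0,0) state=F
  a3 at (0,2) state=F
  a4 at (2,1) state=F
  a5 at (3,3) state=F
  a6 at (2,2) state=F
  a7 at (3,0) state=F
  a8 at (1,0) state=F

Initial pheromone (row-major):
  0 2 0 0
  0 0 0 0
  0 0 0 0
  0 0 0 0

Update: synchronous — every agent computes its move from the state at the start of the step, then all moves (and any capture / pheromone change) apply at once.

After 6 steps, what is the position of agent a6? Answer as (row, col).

t=1: a0@(0,1) a1@(0,1) a2@(0,1) a3@(0,1) a4@(1,0) a5@(0,0) a6@(1,1) a7@(0,1) a8@(0,1) | pheromone: 2 13 0 0 / 2 2 0 0 / 0 0 0 0 / 0 0 0 0
t=2: a0@(0,1) a1@(0,1) a2@(0,1) a3@(0,1) a4@(0,1) a5@(0,1) a6@(0,1) a7@(0,1) a8@(0,1) | pheromone: 1 30 0 0 / 1 1 0 0 / 0 0 0 0 / 0 0 0 0
t=3: a0@(0,1) a1@(0,1) a2@(0,1) a3@(0,1) a4@(0,1) a5@(0,1) a6@(0,1) a7@(0,1) a8@(0,1) | pheromone: 0 47 0 0 / 0 0 0 0 / 0 0 0 0 / 0 0 0 0
t=4: a0@(0,1) a1@(0,1) a2@(0,1) a3@(0,1) a4@(0,1) a5@(0,1) a6@(0,1) a7@(0,1) a8@(0,1) | pheromone: 0 64 0 0 / 0 0 0 0 / 0 0 0 0 / 0 0 0 0
t=5: a0@(0,1) a1@(0,1) a2@(0,1) a3@(0,1) a4@(0,1) a5@(0,1) a6@(0,1) a7@(0,1) a8@(0,1) | pheromone: 0 81 0 0 / 0 0 0 0 / 0 0 0 0 / 0 0 0 0
t=6: a0@(0,1) a1@(0,1) a2@(0,1) a3@(0,1) a4@(0,1) a5@(0,1) a6@(0,1) a7@(0,1) a8@(0,1) | pheromone: 0 98 0 0 / 0 0 0 0 / 0 0 0 0 / 0 0 0 0

(0, 1)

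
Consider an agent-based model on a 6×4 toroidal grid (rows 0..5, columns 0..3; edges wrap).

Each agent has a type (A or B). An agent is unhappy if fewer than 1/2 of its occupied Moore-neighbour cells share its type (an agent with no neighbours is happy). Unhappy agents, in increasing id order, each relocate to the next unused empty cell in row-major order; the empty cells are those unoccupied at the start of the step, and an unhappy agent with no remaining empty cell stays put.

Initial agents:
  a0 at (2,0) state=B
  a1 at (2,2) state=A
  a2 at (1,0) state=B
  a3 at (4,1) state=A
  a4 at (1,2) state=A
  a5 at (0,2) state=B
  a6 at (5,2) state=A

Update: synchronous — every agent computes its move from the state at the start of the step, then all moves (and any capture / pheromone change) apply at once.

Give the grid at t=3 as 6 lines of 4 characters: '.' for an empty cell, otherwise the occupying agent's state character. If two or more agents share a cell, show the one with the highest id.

t=1: a0@(2,0):B a1@(2,2):A a2@(1,0):B a3@(4,1):A a4@(1,2):A a5@(0,0):B a6@(5,2):A
t=2: (unchanged — steady state)

B...
B.A.
B.A.
....
.A..
..A.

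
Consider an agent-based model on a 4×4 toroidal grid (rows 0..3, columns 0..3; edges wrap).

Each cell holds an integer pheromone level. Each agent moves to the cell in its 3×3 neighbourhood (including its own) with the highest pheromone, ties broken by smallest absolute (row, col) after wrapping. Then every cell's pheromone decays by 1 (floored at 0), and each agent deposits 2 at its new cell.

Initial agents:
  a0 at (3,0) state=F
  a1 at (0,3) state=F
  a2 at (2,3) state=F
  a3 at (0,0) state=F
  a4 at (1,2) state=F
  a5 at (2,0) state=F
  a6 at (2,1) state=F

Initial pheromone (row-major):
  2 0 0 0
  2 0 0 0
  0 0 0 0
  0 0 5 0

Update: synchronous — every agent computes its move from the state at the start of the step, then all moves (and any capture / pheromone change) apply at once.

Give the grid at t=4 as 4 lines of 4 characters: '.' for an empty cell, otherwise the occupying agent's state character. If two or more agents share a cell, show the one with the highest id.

t=1: a0@(0,0) a1@(3,2) a2@(3,2) a3@(0,0) a4@(0,1) a5@(1,0) a6@(3,2) | pheromone: 5 2 0 0 / 3 0 0 0 / 0 0 0 0 / 0 0 10 0
t=2: a0@(0,0) a1@(3,2) a2@(3,2) a3@(0,0) a4@(3,2) a5@(0,0) a6@(3,2) | pheromone: 10 1 0 0 / 2 0 0 0 / 0 0 0 0 / 0 0 17 0
t=3: a0@(0,0) a1@(3,2) a2@(3,2) a3@(0,0) a4@(3,2) a5@(0,0) a6@(3,2) | pheromone: 15 0 0 0 / 1 0 0 0 / 0 0 0 0 / 0 0 24 0
t=4: a0@(0,0) a1@(3,2) a2@(3,2) a3@(0,0) a4@(3,2) a5@(0,0) a6@(3,2) | pheromone: 20 0 0 0 / 0 0 0 0 / 0 0 0 0 / 0 0 31 0

F...
....
....
..F.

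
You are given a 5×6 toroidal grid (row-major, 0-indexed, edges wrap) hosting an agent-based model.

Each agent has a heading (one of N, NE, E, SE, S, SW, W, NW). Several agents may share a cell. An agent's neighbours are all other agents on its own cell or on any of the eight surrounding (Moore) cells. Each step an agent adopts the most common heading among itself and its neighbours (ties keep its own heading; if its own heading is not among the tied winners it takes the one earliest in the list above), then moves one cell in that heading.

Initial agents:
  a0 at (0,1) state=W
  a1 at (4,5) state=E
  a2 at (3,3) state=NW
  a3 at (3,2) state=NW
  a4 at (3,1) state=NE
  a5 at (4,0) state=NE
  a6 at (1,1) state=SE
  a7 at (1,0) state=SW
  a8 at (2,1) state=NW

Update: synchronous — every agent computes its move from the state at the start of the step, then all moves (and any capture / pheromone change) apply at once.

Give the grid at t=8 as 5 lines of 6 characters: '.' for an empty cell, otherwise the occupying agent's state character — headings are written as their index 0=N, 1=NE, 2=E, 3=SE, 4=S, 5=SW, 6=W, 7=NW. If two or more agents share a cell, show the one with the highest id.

t=1: a0@(0,0):W a1@(4,0):E a2@(2,2):NW a3@(2,1):NW a4@(2,2):NE a5@(3,1):NE a6@(2,2):SE a7@(2,5):SW a8@(1,0):NW
t=2: a0@(0,5):W a1@(4,1):E a2@(1,1):NW a3@(1,0):NW a4@(1,3):NE a5@(2,2):NE a6@(1,3):NE a7@(3,4):SW a8@(0,5):NW
t=3: a0@(4,4):NW a1@(4,2):E a2@(0,0):NW a3@(0,5):NW a4@(0,4):NE a5@(1,3):NE a6@(0,4):NE a7@(4,3):SW a8@(4,4):NW
t=4: a0@(3,3):NW a1@(4,3):E a2@(4,5):NW a3@(4,4):NW a4@(4,5):NE a5@(0,4):NE a6@(4,5):NE a7@(3,4):NE a8@(3,3):NW
t=5: a0@(2,2):NW a1@(3,2):NW a2@(3,0):NE a3@(3,3):NW a4@(3,0):NE a5@(4,5):NE a6@(3,0):NE a7@(2,3):NW a8@(2,2):NW
t=6: a0@(1,1):NW a1@(2,1):NW a2@(2,1):NE a3@(2,2):NW a4@(2,1):NE a5@(3,0):NE a6@(2,1):NE a7@(1,2):NW a8@(1,1):NW
t=7: a0@(0,0):NW a1@(1,0):NW a2@(1,0):NW a3@(1,1):NW a4@(1,0):NW a5@(2,1):NE a6@(1,0):NW a7@(0,1):NW a8@(0,0):NW
t=8: a0@(4,5):NW a1@(0,5):NW a2@(0,5):NW a3@(0,0):NW a4@(0,5):NW a5@(1,0):NW a6@(0,5):NW a7@(4,0):NW a8@(4,5):NW

7....7
7.....
......
......
7....7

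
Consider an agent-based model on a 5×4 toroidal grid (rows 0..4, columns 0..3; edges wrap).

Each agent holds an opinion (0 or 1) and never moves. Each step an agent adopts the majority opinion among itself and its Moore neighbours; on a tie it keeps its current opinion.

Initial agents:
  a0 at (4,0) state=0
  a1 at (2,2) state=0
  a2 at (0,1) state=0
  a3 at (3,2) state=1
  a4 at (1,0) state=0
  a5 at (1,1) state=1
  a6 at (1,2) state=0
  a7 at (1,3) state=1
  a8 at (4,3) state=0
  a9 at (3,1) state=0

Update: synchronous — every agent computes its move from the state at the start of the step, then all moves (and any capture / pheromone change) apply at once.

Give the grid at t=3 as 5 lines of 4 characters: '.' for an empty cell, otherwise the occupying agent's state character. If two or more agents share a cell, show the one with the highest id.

.0..
0000
..0.
.00.
0..0

t=1: a0@(4,0):0 a1@(2,2):0 a2@(0,1):0 a3@(3,2):0 a4@(1,0):0 a5@(1,1):0 a6@(1,2):0 a7@(1,3):0 a8@(4,3):0 a9@(3,1):0
t=2: (unchanged — steady state)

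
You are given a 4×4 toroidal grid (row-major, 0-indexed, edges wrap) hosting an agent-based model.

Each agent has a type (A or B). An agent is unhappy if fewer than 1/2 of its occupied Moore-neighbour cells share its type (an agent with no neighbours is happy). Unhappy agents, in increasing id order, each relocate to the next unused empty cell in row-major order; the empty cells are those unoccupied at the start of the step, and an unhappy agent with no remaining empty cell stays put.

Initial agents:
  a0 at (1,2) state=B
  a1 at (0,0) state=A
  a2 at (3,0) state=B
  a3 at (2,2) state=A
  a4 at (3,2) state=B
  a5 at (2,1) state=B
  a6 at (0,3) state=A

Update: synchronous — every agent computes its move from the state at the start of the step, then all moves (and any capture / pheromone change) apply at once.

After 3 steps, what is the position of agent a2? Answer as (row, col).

(0, 2)

t=1: a0@(0,1):B a1@(0,0):A a2@(0,2):B a3@(1,0):A a4@(1,1):B a5@(2,1):B a6@(1,3):A
t=2: a0@(0,1):B a1@(0,0):A a2@(0,2):B a3@(0,3):A a4@(1,1):B a5@(2,1):B a6@(1,3):A
t=3: (unchanged — steady state)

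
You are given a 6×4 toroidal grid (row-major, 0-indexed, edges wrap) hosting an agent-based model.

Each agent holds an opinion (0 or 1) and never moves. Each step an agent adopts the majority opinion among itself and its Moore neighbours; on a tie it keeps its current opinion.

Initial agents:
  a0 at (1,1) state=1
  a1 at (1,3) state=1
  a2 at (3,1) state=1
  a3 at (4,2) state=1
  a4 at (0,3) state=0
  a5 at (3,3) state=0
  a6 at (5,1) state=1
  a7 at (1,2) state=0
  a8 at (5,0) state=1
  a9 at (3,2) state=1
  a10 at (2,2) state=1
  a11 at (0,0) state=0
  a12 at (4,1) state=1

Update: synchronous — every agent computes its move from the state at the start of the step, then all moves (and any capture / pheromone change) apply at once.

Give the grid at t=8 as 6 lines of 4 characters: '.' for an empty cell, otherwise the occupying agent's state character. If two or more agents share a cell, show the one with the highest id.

1..1
.111
..1.
.111
.11.
11..

t=1: a0@(1,1):1 a1@(1,3):0 a2@(3,1):1 a3@(4,2):1 a4@(0,3):0 a5@(3,3):1 a6@(5,1):1 a7@(1,2):1 a8@(5,0):1 a9@(3,2):1 a10@(2,2):1 a11@(0,0):1 a12@(4,1):1
t=2: a0@(1,1):1 a1@(1,3):1 a2@(3,1):1 a3@(4,2):1 a4@(0,3):1 a5@(3,3):1 a6@(5,1):1 a7@(1,2):1 a8@(5,0):1 a9@(3,2):1 a10@(2,2):1 a11@(0,0):1 a12@(4,1):1
t=3: (unchanged — steady state)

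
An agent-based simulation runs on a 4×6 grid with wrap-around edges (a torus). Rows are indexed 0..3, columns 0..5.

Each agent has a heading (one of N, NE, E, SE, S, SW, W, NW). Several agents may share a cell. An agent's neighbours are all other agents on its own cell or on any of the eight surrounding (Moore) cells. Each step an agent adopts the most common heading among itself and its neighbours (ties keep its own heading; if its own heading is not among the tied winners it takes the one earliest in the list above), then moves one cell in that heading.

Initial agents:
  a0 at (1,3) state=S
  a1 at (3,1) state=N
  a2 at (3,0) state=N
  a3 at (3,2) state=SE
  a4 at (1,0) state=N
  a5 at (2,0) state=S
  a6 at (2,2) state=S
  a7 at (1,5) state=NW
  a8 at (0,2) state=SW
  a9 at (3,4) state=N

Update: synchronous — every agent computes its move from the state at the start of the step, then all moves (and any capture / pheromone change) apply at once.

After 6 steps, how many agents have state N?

6

t=1: a0@(2,3):S a1@(2,1):N a2@(2,0):N a3@(0,3):SE a4@(0,0):N a5@(1,0):N a6@(3,2):S a7@(0,4):NW a8@(1,1):SW a9@(2,4):N
t=2: a0@(3,3):S a1@(1,1):N a2@(1,0):N a3@(1,4):SE a4@(3,0):N a5@(0,0):N a6@(0,2):S a7@(3,3):NW a8@(0,1):N a9@(1,4):N
t=3: a0@(0,3):S a1@(0,1):N a2@(0,0):N a3@(2,5):SE a4@(2,0):N a5@(3,0):N a6@(1,2):S a7@(0,3):S a8@(3,1):N a9@(0,4):N
t=4: a0@(1,3):S a1@(3,1):N a2@(3,0):N a3@(1,5):N a4@(1,0):N a5@(2,0):N a6@(2,2):S a7@(1,3):S a8@(2,1):N a9@(1,4):S
t=5: a0@(2,3):S a1@(2,1):N a2@(2,0):N a3@(0,5):N a4@(0,0):N a5@(1,0):N a6@(3,2):S a7@(2,3):S a8@(1,1):N a9@(2,4):S
t=6: a0@(3,3):S a1@(1,1):N a2@(1,0):N a3@(3,5):N a4@(3,0):N a5@(0,0):N a6@(0,2):S a7@(3,3):S a8@(0,1):N a9@(3,4):S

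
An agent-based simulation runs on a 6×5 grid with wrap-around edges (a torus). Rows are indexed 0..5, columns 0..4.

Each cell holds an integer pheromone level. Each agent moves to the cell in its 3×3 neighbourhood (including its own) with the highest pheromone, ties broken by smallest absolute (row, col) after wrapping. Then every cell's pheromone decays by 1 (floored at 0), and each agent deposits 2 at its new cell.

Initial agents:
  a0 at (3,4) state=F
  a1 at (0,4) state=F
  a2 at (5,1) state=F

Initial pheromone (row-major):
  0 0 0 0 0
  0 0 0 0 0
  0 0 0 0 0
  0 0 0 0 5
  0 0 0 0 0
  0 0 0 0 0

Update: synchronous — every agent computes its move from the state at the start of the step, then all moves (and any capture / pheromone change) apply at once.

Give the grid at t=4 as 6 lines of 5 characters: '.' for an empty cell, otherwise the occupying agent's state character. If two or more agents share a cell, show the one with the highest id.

F....
.....
.....
....F
.....
.....

t=1: a0@(3,4) a1@(0,0) a2@(0,0) | pheromone: 4 0 0 0 0 / 0 0 0 0 0 / 0 0 0 0 0 / 0 0 0 0 6 / 0 0 0 0 0 / 0 0 0 0 0
t=2: a0@(3,4) a1@(0,0) a2@(0,0) | pheromone: 7 0 0 0 0 / 0 0 0 0 0 / 0 0 0 0 0 / 0 0 0 0 7 / 0 0 0 0 0 / 0 0 0 0 0
t=3: a0@(3,4) a1@(0,0) a2@(0,0) | pheromone: 10 0 0 0 0 / 0 0 0 0 0 / 0 0 0 0 0 / 0 0 0 0 8 / 0 0 0 0 0 / 0 0 0 0 0
t=4: a0@(3,4) a1@(0,0) a2@(0,0) | pheromone: 13 0 0 0 0 / 0 0 0 0 0 / 0 0 0 0 0 / 0 0 0 0 9 / 0 0 0 0 0 / 0 0 0 0 0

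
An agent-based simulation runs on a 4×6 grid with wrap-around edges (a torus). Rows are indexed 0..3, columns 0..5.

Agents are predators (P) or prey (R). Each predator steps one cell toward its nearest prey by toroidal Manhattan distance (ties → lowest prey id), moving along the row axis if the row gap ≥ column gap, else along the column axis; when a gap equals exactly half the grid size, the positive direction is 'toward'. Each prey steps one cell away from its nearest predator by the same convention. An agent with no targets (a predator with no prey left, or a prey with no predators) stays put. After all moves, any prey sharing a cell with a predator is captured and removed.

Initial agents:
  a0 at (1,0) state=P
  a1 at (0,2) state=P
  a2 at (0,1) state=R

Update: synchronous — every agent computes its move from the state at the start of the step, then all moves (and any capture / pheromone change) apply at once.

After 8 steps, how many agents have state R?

0

t=1: a0@(0,0):P a1@(0,1):P
t=2: (unchanged — steady state)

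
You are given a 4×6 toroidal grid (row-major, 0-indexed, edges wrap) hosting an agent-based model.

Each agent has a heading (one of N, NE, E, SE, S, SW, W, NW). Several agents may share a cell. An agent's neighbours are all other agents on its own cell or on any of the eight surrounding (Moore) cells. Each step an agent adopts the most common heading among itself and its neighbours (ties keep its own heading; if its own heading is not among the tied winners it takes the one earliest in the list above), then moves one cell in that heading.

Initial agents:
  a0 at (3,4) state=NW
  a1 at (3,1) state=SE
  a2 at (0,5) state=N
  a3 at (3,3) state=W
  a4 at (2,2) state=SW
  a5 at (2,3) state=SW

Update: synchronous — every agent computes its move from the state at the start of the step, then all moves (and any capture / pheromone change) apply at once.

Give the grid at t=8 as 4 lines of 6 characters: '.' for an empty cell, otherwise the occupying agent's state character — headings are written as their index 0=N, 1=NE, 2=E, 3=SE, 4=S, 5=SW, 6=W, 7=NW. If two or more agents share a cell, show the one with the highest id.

......
......
55....
.55...

t=1: a0@(2,3):NW a1@(0,2):SE a2@(3,5):N a3@(0,2):SW a4@(3,1):SW a5@(3,2):SW
t=2: a0@(1,2):NW a1@(1,1):SW a2@(2,5):N a3@(1,1):SW a4@(0,0):SW a5@(0,1):SW
t=3: a0@(2,1):SW a1@(2,0):SW a2@(1,5):N a3@(2,0):SW a4@(1,5):SW a5@(1,0):SW
t=4: a0@(3,0):SW a1@(3,5):SW a2@(2,4):SW a3@(3,5):SW a4@(2,4):SW a5@(2,5):SW
t=5: a0@(0,5):SW a1@(0,4):SW a2@(3,3):SW a3@(0,4):SW a4@(3,3):SW a5@(3,4):SW
t=6: a0@(1,4):SW a1@(1,3):SW a2@(0,2):SW a3@(1,3):SW a4@(0,2):SW a5@(0,3):SW
t=7: a0@(2,3):SW a1@(2,2):SW a2@(1,1):SW a3@(2,2):SW a4@(1,1):SW a5@(1,2):SW
t=8: a0@(3,2):SW a1@(3,1):SW a2@(2,0):SW a3@(3,1):SW a4@(2,0):SW a5@(2,1):SW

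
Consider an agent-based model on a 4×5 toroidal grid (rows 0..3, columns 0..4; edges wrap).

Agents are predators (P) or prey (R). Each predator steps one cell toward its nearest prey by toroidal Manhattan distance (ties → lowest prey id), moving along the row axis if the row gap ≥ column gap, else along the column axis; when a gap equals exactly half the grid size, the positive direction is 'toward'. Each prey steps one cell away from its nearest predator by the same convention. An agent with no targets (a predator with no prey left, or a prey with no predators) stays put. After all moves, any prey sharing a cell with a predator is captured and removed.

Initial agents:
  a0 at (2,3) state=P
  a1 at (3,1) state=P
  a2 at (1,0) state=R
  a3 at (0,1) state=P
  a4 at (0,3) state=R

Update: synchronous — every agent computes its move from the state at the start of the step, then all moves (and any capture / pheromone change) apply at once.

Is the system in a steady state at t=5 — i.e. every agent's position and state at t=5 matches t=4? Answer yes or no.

yes

t=1: a0@(3,3):P a1@(0,1):P a2@(2,0):R a3@(1,1):P
t=2: a0@(3,4):P a1@(1,1):P a2@(3,0):R a3@(2,1):P
t=3: a0@(3,0):P a1@(2,1):P a3@(3,1):P
t=4: (unchanged — steady state)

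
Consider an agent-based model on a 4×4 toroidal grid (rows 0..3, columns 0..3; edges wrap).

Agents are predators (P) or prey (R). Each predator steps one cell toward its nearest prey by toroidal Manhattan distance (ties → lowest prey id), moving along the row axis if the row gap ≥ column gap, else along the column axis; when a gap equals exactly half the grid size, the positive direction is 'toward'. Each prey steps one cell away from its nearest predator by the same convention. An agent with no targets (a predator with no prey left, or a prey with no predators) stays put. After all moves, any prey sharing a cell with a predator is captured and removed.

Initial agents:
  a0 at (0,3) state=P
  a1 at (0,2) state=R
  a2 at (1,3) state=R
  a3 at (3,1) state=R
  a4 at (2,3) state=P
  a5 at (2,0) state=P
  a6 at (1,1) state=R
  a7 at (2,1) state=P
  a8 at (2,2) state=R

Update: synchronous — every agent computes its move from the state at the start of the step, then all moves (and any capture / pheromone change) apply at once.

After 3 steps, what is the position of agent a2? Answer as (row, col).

(0, 3)

t=1: a0@(0,2):P a1@(0,1):R a2@(2,3):R a3@(0,1):R a4@(1,3):P a5@(1,0):P a6@(0,1):R a7@(3,1):P a8@(2,1):R
t=2: a0@(0,1):P a2@(3,3):R a4@(2,3):P a5@(0,0):P a7@(0,1):P a8@(1,1):R
t=3: a0@(1,1):P a2@(0,3):R a4@(3,3):P a5@(3,0):P a7@(1,1):P a8@(2,1):R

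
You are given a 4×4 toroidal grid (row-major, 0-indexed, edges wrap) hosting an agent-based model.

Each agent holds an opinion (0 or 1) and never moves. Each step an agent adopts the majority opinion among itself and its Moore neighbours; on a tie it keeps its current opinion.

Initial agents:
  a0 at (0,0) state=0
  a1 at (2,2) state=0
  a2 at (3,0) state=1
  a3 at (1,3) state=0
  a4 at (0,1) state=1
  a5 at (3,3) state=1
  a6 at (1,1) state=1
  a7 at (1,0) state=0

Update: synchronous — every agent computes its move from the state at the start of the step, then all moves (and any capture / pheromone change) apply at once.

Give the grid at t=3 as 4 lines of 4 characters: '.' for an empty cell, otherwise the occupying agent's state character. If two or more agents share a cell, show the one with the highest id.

t=1: a0@(0,0):1 a1@(2,2):0 a2@(3,0):1 a3@(1,3):0 a4@(0,1):1 a5@(3,3):1 a6@(1,1):0 a7@(1,0):0
t=2: (unchanged — steady state)

11..
00.0
..0.
1..1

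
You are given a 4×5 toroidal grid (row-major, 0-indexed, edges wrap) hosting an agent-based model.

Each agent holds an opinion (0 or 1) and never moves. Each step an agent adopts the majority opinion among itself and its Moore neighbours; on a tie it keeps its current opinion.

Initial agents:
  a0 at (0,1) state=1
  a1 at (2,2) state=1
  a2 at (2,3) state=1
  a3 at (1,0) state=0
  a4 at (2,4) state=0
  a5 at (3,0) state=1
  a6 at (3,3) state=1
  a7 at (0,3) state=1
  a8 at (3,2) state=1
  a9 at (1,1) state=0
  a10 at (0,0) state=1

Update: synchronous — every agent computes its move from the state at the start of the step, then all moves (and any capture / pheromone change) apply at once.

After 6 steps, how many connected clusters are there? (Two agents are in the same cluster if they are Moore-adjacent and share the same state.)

t=1: a0@(0,1):1 a1@(2,2):1 a2@(2,3):1 a3@(1,0):0 a4@(2,4):1 a5@(3,0):1 a6@(3,3):1 a7@(0,3):1 a8@(3,2):1 a9@(1,1):1 a10@(0,0):1
t=2: a0@(0,1):1 a1@(2,2):1 a2@(2,3):1 a3@(1,0):1 a4@(2,4):1 a5@(3,0):1 a6@(3,3):1 a7@(0,3):1 a8@(3,2):1 a9@(1,1):1 a10@(0,0):1
t=3: (unchanged — steady state)

1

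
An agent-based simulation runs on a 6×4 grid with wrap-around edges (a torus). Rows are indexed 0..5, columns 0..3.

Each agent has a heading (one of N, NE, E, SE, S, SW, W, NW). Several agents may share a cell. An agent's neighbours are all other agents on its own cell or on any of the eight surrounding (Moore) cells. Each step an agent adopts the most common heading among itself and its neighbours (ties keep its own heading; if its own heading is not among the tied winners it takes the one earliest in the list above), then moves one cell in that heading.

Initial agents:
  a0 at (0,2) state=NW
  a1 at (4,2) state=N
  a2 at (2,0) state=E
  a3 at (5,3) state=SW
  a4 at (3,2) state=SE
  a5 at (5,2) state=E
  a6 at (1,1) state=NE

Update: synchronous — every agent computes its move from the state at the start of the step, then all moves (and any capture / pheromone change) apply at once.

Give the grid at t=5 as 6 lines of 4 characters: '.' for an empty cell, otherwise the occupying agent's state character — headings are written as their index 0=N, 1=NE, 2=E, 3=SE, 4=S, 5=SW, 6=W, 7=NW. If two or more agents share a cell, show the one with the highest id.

....
.7..
.213
....
..5.
..02

t=1: a0@(5,1):NW a1@(3,2):N a2@(2,1):E a3@(0,2):SW a4@(4,3):SE a5@(5,3):E a6@(0,2):NE
t=2: a0@(4,0):NW a1@(2,2):N a2@(2,2):E a3@(1,1):SW a4@(5,0):SE a5@(5,0):E a6@(5,3):NE
t=3: a0@(3,3):NW a1@(1,2):N a2@(2,3):E a3@(2,0):SW a4@(0,1):SE a5@(5,1):E a6@(4,0):NE
t=4: a0@(2,2):NW a1@(0,2):N a2@(2,0):E a3@(3,3):SW a4@(1,2):SE a5@(5,2):E a6@(3,1):NE
t=5: a0@(1,1):NW a1@(5,2):N a2@(2,1):E a3@(4,2):SW a4@(2,3):SE a5@(5,3):E a6@(2,2):NE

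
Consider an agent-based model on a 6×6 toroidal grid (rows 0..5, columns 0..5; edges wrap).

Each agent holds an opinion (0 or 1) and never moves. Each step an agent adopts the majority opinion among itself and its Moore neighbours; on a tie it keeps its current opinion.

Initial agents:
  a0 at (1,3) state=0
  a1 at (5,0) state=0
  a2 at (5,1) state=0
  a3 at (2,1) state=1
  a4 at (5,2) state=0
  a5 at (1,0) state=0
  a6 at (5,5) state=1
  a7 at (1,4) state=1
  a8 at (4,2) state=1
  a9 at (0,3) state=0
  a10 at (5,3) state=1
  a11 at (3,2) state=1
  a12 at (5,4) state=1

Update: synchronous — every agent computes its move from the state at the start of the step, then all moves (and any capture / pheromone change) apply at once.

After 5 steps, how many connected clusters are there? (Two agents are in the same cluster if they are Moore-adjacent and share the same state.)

t=1: a0@(1,3):0 a1@(5,0):0 a2@(5,1):0 a3@(2,1):1 a4@(5,2):0 a5@(1,0):0 a6@(5,5):1 a7@(1,4):0 a8@(4,2):1 a9@(0,3):0 a10@(5,3):1 a11@(3,2):1 a12@(5,4):1
t=2: (unchanged — steady state)

3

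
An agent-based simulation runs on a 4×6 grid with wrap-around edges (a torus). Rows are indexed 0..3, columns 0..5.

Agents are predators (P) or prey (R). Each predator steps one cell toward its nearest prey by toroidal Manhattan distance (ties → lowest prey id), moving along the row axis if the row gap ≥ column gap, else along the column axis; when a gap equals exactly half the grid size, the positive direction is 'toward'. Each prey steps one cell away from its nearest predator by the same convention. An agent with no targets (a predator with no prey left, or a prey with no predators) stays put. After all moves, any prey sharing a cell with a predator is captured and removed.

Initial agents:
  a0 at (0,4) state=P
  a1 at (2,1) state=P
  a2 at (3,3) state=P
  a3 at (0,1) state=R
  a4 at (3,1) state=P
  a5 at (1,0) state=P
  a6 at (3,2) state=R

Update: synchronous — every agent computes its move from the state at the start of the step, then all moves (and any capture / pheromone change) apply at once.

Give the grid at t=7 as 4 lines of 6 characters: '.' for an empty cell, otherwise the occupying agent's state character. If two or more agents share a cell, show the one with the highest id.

t=1: a0@(0,5):P a1@(3,1):P a2@(3,2):P a3@(1,1):R a4@(0,1):P a5@(0,0):P
t=2: a0@(0,0):P a1@(0,1):P a2@(0,2):P a3@(2,1):R a4@(1,1):P a5@(1,0):P
t=3: a0@(1,0):P a1@(1,1):P a2@(1,2):P a3@(3,1):R a4@(2,1):P a5@(2,0):P
t=4: a0@(2,0):P a1@(2,1):P a2@(2,2):P a3@(0,1):R a4@(3,1):P a5@(3,0):P
t=5: a0@(3,0):P a1@(3,1):P a2@(3,2):P a3@(1,1):R a4@(0,1):P a5@(0,0):P
t=6: a0@(0,0):P a1@(0,1):P a2@(0,2):P a3@(2,1):R a4@(1,1):P a5@(1,0):P
t=7: a0@(1,0):P a1@(1,1):P a2@(1,2):P a3@(3,1):R a4@(2,1):P a5@(2,0):P

......
PPP...
PP....
.R....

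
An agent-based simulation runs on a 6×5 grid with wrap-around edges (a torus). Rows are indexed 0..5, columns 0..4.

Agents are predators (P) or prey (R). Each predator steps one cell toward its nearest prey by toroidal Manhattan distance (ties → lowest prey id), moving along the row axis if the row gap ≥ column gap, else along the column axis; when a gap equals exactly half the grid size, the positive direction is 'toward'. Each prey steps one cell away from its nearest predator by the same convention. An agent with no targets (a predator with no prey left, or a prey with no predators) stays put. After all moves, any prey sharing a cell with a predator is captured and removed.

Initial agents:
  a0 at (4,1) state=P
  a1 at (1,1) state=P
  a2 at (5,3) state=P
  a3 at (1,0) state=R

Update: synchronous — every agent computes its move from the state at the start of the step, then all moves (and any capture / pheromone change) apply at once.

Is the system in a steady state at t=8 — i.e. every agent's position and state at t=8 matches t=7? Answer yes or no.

yes

t=1: a0@(5,1):P a1@(1,0):P a2@(0,3):P a3@(1,4):R
t=2: a0@(0,1):P a1@(1,4):P a2@(1,3):P
t=3: (unchanged — steady state)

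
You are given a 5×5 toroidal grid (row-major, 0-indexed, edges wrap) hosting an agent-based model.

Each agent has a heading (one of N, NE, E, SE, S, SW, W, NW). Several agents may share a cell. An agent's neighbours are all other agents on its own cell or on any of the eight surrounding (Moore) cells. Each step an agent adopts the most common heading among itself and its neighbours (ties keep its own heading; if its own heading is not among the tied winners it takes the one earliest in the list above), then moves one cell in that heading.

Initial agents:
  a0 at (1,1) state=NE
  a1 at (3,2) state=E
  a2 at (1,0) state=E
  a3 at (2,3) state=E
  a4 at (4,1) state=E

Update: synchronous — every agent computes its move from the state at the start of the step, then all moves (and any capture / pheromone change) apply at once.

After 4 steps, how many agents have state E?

5

t=1: a0@(0,2):NE a1@(3,3):E a2@(1,1):E a3@(2,4):E a4@(4,2):E
t=2: a0@(0,3):E a1@(3,4):E a2@(1,2):E a3@(2,0):E a4@(4,3):E
t=3: a0@(0,4):E a1@(3,0):E a2@(1,3):E a3@(2,1):E a4@(4,4):E
t=4: a0@(0,0):E a1@(3,1):E a2@(1,4):E a3@(2,2):E a4@(4,0):E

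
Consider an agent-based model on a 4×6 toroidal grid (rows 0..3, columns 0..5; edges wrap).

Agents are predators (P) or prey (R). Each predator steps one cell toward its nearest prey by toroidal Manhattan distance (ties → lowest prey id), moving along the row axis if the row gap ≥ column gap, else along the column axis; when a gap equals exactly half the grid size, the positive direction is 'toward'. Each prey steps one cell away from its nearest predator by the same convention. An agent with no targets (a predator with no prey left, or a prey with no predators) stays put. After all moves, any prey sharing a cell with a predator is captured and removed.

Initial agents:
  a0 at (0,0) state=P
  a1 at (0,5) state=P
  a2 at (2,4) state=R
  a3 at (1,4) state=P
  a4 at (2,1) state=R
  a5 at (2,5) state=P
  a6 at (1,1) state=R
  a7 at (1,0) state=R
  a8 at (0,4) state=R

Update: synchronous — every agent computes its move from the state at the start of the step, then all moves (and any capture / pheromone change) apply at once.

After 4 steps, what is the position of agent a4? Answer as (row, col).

t=1: a0@(1,0):P a1@(0,4):P a2@(3,4):R a3@(2,4):P a4@(2,2):R a5@(2,4):P a6@(2,1):R a7@(2,0):R a8@(0,3):R
t=2: a0@(2,0):P a1@(3,4):P a2@(2,4):R a3@(3,4):P a4@(2,1):R a5@(3,4):P a6@(3,1):R a7@(3,0):R a8@(0,2):R
t=3: a0@(2,1):P a1@(2,4):P a2@(1,4):R a3@(2,4):P a4@(2,2):R a5@(2,4):P a6@(0,1):R a7@(0,0):R a8@(0,1):R
t=4: a0@(2,2):P a1@(1,4):P a2@(0,4):R a3@(1,4):P a4@(2,3):R a5@(1,4):P a6@(3,1):R a7@(3,0):R a8@(3,1):R

(2, 3)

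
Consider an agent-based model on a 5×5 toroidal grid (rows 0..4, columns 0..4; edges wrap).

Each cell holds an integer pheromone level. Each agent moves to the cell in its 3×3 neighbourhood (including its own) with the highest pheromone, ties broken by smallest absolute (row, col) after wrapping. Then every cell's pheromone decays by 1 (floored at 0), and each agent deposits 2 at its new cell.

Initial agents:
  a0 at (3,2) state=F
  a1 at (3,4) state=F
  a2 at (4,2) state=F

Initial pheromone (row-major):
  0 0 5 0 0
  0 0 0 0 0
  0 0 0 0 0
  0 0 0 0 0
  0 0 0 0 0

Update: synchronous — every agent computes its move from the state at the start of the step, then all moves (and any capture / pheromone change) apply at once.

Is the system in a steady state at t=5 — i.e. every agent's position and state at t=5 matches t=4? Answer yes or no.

yes

t=1: a0@(2,1) a1@(2,0) a2@(0,2) | pheromone: 0 0 6 0 0 / 0 0 0 0 0 / 2 2 0 0 0 / 0 0 0 0 0 / 0 0 0 0 0
t=2: a0@(2,0) a1@(2,0) a2@(0,2) | pheromone: 0 0 7 0 0 / 0 0 0 0 0 / 5 1 0 0 0 / 0 0 0 0 0 / 0 0 0 0 0
t=3: a0@(2,0) a1@(2,0) a2@(0,2) | pheromone: 0 0 8 0 0 / 0 0 0 0 0 / 8 0 0 0 0 / 0 0 0 0 0 / 0 0 0 0 0
t=4: a0@(2,0) a1@(2,0) a2@(0,2) | pheromone: 0 0 9 0 0 / 0 0 0 0 0 / 11 0 0 0 0 / 0 0 0 0 0 / 0 0 0 0 0
t=5: a0@(2,0) a1@(2,0) a2@(0,2) | pheromone: 0 0 10 0 0 / 0 0 0 0 0 / 14 0 0 0 0 / 0 0 0 0 0 / 0 0 0 0 0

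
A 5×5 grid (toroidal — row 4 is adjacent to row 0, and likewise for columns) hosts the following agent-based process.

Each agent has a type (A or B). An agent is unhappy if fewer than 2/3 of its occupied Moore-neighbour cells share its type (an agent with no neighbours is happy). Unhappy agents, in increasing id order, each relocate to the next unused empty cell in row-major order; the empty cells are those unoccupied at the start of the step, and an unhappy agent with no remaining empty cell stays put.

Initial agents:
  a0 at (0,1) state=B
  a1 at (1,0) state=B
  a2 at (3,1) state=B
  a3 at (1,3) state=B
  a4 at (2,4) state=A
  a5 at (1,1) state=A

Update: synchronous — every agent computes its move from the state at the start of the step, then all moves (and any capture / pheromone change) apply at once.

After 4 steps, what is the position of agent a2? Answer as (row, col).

(3, 1)

t=1: a0@(0,0):B a1@(0,2):B a2@(3,1):B a3@(0,3):B a4@(0,4):A a5@(1,2):A
t=2: a0@(0,1):B a1@(1,0):B a2@(3,1):B a3@(1,1):B a4@(1,3):A a5@(1,4):A
t=3: a0@(0,1):B a1@(1,0):B a2@(3,1):B a3@(1,1):B a4@(1,3):A a5@(0,0):A
t=4: a0@(0,1):B a1@(1,0):B a2@(3,1):B a3@(1,1):B a4@(1,3):A a5@(0,2):A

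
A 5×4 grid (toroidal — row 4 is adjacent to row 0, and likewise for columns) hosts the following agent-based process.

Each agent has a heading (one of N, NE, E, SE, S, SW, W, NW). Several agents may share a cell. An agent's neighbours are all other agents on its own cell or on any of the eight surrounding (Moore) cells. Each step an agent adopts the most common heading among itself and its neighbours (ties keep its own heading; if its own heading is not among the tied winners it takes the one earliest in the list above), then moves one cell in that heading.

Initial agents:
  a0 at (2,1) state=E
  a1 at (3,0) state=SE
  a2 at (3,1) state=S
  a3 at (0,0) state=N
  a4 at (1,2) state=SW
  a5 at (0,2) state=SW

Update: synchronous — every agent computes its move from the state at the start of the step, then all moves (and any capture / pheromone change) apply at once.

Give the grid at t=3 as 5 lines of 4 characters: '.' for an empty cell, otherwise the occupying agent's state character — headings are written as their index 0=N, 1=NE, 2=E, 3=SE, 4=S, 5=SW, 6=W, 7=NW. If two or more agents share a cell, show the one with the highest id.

....
.4.3
....
...5
5..5

t=1: a0@(2,2):E a1@(4,1):SE a2@(4,1):S a3@(4,0):N a4@(2,1):SW a5@(1,1):SW
t=2: a0@(3,1):SW a1@(0,2):SE a2@(0,1):S a3@(3,0):N a4@(3,0):SW a5@(2,0):SW
t=3: a0@(4,0):SW a1@(1,3):SE a2@(1,1):S a3@(4,3):SW a4@(4,3):SW a5@(3,3):SW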